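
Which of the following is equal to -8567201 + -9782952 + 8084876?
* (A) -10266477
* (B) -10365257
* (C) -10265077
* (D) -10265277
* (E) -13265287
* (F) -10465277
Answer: D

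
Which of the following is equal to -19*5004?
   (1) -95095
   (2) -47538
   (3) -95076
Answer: 3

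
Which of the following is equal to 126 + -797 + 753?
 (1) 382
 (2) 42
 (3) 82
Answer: 3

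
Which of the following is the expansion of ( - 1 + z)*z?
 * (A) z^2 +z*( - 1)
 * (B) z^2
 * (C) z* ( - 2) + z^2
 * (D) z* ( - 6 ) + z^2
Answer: A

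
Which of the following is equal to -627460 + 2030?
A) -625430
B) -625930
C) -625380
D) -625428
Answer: A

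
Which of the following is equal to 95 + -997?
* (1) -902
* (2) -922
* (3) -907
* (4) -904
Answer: 1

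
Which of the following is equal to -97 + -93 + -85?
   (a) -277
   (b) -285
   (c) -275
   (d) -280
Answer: c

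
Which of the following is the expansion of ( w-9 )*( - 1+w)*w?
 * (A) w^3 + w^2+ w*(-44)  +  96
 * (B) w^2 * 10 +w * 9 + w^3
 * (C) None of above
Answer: C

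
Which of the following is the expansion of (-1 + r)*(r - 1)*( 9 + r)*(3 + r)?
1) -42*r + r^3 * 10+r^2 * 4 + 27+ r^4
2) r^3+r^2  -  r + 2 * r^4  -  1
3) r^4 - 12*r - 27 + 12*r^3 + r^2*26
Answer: 1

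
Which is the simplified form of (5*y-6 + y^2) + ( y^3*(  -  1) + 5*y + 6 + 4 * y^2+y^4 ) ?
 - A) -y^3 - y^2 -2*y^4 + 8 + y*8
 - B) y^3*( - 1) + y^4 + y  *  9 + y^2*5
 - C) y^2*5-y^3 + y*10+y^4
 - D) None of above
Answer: C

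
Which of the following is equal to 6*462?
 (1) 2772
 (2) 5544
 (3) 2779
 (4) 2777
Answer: 1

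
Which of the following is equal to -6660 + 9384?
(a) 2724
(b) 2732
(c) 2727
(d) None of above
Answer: a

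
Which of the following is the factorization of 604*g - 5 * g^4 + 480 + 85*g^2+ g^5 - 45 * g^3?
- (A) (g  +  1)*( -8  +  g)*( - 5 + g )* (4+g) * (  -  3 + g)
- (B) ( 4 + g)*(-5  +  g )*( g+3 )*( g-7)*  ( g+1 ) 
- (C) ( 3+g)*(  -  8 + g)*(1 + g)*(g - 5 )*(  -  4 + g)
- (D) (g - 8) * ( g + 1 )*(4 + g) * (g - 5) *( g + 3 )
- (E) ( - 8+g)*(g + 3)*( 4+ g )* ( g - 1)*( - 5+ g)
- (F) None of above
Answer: D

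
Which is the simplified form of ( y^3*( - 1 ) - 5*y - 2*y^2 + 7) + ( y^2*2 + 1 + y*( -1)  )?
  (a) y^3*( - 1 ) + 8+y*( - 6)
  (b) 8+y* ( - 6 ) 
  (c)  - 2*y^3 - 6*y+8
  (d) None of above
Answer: a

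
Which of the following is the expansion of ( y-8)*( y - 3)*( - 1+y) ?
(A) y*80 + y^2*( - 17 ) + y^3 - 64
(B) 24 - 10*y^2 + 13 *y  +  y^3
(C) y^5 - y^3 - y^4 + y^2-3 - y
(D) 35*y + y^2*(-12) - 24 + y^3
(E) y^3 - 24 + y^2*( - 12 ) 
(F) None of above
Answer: D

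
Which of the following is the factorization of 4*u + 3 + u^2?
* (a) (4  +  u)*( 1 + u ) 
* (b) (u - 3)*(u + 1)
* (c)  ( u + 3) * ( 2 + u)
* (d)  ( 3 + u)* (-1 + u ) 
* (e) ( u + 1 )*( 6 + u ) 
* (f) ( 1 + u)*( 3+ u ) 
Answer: f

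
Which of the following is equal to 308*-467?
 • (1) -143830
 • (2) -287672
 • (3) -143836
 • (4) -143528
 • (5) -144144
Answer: 3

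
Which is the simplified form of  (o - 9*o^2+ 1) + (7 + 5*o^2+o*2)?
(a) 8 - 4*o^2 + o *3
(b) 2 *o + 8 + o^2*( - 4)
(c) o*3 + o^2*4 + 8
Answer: a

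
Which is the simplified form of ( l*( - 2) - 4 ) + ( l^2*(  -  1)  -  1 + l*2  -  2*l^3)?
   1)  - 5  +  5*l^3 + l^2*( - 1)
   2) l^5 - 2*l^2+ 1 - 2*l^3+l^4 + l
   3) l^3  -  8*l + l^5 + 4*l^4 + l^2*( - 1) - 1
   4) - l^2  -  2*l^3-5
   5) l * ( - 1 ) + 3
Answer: 4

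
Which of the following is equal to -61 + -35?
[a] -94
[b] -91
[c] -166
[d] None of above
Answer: d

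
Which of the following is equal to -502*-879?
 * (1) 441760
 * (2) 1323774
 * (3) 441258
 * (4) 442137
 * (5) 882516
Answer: 3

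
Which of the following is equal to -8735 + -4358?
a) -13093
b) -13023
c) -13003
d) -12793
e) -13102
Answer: a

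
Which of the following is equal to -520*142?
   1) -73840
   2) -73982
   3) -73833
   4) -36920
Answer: 1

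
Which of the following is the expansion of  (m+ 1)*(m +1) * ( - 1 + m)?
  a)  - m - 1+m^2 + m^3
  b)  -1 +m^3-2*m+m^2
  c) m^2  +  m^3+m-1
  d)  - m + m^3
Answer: a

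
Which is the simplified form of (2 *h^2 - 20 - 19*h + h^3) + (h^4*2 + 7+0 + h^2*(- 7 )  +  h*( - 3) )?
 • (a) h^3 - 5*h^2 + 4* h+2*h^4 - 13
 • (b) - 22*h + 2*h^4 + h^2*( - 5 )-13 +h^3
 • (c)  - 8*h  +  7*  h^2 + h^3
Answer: b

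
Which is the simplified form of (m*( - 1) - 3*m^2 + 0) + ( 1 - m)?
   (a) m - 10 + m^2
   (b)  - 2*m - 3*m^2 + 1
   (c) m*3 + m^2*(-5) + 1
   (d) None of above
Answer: b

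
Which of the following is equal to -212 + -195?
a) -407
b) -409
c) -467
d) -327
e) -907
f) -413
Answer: a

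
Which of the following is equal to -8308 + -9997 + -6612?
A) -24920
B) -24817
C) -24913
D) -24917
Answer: D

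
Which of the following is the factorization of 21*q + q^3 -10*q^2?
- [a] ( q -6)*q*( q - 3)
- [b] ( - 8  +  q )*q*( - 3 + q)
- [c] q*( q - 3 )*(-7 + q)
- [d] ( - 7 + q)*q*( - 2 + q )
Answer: c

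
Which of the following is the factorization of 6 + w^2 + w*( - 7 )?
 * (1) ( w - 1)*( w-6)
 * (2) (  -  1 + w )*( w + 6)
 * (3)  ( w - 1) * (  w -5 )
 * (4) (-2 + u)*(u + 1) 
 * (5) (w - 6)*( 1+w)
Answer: 1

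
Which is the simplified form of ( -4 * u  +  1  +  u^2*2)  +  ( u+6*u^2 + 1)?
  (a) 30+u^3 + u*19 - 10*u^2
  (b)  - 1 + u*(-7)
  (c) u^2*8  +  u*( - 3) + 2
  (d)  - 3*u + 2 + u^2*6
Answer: c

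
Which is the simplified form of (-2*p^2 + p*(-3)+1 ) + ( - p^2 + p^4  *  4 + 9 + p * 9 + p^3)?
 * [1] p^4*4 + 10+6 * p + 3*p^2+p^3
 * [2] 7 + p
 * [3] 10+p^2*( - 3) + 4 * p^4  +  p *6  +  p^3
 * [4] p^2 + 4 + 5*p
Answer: 3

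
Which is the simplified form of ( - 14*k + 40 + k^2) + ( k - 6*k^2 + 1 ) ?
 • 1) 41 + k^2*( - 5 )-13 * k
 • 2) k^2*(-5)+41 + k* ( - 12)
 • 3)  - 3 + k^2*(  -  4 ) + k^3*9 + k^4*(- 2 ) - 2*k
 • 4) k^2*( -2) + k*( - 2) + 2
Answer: 1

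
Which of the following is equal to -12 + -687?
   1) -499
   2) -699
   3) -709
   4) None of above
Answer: 2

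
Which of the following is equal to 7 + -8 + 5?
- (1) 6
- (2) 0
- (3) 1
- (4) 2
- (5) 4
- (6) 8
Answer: 5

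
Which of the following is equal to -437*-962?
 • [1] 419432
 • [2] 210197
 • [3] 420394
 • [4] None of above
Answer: 3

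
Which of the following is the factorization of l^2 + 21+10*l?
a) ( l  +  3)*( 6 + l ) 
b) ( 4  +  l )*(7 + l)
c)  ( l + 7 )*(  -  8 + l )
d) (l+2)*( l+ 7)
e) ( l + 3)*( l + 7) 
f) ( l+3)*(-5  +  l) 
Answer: e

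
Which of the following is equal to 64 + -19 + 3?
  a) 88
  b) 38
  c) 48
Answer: c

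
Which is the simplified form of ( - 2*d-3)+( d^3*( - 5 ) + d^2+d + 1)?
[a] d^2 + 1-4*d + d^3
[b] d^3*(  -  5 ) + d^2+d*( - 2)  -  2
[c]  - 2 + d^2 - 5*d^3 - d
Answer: c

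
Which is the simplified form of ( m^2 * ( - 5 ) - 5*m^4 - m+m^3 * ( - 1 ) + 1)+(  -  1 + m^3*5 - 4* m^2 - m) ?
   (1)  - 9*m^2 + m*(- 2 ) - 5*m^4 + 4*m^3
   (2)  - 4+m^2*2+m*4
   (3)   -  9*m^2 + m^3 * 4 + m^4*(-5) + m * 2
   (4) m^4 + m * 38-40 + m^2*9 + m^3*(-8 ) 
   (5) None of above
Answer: 1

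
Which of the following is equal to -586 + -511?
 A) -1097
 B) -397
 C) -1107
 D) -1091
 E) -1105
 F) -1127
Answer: A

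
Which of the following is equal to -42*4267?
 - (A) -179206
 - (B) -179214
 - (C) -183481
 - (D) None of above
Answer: B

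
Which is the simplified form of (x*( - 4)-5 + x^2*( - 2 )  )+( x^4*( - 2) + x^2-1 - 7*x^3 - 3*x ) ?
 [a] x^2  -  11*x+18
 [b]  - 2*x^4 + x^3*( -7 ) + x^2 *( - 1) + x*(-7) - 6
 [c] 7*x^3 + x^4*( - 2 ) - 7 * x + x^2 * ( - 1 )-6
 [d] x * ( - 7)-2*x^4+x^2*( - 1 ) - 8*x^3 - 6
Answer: b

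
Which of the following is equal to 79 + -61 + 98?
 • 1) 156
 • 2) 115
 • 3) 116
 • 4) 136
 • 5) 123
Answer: 3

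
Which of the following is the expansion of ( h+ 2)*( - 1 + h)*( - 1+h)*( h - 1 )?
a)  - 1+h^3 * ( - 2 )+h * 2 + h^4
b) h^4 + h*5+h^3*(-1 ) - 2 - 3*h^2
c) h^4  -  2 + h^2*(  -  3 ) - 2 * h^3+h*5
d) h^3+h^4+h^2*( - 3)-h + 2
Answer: b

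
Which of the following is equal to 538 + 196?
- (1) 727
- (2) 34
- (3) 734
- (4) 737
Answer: 3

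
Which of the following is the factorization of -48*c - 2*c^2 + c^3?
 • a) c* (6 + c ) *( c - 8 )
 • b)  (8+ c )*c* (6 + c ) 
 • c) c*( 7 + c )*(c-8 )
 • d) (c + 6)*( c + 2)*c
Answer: a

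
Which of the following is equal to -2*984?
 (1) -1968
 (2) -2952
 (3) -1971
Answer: 1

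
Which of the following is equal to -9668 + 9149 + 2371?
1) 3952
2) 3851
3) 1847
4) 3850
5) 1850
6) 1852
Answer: 6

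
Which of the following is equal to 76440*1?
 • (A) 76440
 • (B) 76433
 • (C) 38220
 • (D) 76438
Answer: A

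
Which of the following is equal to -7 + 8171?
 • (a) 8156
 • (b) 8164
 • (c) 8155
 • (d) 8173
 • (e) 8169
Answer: b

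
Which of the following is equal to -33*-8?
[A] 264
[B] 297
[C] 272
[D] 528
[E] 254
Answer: A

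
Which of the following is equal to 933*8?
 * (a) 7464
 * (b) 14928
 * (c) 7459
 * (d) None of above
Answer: a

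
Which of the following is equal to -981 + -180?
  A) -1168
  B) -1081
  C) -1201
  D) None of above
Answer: D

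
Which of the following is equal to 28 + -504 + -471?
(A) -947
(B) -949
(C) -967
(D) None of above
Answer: A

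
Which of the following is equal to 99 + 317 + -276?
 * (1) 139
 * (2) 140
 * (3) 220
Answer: 2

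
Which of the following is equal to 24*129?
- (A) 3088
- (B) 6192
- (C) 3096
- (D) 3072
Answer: C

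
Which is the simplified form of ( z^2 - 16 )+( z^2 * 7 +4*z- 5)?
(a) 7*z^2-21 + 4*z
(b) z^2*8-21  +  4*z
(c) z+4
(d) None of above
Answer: b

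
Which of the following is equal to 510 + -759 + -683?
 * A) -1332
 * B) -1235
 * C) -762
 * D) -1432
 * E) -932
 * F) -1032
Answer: E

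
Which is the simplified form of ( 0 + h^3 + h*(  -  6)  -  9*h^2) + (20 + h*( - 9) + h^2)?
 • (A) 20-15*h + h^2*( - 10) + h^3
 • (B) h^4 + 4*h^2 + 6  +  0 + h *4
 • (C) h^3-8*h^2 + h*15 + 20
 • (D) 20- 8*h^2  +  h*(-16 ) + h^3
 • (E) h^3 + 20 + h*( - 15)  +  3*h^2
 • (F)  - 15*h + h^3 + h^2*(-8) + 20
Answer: F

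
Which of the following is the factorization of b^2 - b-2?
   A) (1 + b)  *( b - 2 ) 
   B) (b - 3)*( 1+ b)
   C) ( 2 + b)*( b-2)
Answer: A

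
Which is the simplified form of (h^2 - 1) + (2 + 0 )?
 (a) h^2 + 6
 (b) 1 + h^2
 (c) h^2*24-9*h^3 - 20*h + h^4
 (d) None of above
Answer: b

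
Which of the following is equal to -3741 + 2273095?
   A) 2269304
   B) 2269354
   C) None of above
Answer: B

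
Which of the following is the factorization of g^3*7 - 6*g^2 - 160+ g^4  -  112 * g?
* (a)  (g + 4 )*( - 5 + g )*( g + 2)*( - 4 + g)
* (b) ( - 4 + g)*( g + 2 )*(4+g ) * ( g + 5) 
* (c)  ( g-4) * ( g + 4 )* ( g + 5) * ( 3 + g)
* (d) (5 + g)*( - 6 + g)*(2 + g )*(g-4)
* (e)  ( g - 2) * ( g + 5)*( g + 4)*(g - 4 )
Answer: b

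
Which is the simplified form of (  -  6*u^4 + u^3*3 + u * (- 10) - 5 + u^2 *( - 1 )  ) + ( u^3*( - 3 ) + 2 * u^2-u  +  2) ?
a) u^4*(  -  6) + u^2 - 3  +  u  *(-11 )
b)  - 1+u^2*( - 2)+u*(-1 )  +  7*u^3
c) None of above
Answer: a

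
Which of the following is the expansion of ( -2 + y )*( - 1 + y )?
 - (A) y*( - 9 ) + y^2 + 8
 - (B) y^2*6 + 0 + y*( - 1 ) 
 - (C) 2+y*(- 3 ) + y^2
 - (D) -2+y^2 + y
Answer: C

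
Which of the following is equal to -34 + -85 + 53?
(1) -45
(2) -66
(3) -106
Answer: 2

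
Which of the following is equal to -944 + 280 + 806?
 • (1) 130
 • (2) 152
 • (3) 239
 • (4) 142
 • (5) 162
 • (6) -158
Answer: 4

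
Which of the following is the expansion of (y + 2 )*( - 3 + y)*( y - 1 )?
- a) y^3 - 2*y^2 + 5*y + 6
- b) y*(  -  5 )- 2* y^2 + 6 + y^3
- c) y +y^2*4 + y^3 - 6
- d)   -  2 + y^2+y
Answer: b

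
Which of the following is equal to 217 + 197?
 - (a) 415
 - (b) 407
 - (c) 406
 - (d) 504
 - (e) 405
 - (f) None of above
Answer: f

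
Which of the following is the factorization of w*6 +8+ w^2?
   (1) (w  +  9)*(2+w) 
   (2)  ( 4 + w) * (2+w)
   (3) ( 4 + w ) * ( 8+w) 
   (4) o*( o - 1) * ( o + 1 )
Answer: 2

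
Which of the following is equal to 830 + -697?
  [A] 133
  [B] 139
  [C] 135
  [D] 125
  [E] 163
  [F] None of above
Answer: A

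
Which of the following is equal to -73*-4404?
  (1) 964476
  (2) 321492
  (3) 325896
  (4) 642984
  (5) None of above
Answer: 2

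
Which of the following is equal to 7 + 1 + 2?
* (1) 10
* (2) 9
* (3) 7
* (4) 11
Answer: 1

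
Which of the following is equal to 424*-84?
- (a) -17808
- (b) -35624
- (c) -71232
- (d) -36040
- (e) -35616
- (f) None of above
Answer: e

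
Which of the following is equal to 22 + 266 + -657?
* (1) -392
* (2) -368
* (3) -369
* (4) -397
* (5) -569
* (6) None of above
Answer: 3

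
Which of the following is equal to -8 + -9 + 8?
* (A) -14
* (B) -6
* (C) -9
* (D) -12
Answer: C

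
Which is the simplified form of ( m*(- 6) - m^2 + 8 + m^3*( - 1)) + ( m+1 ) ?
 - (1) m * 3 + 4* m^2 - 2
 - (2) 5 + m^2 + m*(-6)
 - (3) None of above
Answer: 3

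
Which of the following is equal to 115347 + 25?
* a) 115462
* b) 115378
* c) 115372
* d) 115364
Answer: c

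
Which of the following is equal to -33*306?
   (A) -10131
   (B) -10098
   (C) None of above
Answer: B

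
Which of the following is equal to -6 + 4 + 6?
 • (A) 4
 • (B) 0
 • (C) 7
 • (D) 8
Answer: A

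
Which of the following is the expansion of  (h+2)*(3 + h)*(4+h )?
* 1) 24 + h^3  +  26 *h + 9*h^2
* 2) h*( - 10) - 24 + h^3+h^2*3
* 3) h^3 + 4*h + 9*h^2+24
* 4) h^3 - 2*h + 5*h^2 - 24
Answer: 1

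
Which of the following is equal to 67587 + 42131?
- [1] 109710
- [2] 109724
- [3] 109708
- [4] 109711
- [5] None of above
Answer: 5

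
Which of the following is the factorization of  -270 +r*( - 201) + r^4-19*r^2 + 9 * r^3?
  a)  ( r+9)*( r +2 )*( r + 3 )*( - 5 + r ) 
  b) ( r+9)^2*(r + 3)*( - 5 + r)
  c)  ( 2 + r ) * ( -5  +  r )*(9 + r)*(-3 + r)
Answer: a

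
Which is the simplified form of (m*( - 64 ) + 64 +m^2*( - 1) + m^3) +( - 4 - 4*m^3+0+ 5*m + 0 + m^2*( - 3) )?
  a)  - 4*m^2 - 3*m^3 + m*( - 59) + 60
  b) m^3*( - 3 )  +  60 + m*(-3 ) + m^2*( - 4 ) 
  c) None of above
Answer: a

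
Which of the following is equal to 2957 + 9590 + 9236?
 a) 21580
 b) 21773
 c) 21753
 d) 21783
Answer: d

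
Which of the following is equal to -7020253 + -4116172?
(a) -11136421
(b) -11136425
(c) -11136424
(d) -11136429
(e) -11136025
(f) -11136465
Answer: b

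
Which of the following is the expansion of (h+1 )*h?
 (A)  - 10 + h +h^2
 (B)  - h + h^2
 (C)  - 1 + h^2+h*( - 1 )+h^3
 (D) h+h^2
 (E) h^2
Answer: D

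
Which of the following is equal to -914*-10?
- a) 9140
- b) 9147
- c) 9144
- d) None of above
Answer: a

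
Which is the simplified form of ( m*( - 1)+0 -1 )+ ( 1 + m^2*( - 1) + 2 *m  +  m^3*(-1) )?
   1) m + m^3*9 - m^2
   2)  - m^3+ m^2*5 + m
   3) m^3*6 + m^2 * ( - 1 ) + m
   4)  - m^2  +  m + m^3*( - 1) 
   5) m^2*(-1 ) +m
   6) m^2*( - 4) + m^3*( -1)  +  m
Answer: 4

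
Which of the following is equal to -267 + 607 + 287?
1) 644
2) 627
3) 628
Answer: 2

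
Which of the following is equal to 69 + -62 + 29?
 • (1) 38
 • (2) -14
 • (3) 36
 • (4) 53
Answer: 3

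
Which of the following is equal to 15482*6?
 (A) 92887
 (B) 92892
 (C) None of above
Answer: B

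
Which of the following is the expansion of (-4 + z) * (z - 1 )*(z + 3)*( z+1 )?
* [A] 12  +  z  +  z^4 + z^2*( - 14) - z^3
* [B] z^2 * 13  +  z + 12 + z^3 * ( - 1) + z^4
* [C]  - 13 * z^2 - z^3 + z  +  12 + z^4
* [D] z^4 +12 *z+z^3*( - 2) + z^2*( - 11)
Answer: C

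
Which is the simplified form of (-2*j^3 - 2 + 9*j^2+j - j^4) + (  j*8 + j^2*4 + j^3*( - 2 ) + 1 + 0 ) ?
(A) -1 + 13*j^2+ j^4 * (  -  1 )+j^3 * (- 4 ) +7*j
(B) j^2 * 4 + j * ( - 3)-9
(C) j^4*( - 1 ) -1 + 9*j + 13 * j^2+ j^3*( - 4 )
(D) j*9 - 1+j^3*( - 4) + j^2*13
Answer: C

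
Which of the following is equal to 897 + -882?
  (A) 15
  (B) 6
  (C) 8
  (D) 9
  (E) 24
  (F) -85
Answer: A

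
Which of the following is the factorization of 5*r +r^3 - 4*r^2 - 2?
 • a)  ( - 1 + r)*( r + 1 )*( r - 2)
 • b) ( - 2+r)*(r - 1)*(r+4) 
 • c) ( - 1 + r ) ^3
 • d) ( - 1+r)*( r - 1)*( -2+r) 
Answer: d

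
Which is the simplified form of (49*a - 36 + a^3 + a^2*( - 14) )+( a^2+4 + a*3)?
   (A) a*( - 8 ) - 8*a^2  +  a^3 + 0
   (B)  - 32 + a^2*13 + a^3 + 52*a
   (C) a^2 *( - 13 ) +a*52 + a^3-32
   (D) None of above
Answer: C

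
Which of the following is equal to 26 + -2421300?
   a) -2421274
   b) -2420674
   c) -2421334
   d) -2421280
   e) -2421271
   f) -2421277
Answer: a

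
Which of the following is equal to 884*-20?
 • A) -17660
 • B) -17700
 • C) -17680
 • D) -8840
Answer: C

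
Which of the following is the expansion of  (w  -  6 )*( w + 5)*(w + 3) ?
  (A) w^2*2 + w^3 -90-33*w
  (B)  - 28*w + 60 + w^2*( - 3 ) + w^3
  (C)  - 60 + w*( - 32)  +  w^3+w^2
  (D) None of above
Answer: A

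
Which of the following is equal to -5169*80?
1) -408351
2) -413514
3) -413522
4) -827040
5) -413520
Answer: 5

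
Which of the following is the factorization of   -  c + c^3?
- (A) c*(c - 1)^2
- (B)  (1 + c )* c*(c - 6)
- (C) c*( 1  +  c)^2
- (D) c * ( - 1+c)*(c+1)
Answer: D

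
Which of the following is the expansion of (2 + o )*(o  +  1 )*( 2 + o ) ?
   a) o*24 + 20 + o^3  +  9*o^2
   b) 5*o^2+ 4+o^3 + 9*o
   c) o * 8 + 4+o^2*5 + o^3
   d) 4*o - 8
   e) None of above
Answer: c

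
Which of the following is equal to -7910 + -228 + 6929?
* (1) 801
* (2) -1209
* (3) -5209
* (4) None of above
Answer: 2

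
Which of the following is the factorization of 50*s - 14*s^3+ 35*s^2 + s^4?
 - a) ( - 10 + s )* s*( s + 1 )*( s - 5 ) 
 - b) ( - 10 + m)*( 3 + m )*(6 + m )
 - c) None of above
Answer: a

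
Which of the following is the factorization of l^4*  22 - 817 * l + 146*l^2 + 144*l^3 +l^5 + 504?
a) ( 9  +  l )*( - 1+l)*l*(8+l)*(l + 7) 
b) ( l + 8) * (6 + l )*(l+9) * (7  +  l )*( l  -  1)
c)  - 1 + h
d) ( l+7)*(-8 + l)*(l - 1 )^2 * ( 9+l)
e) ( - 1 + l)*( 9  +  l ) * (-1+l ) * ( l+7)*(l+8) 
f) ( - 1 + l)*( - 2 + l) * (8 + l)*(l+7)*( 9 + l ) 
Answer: e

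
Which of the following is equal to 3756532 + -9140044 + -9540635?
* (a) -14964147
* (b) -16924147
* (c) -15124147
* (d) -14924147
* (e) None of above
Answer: d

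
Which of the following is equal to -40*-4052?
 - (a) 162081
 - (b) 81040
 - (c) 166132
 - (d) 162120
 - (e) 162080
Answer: e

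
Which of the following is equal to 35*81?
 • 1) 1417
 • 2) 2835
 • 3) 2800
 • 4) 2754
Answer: 2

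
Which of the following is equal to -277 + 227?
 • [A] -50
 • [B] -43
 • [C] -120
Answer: A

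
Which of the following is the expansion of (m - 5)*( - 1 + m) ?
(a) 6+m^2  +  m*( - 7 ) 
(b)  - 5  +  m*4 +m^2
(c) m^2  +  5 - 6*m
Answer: c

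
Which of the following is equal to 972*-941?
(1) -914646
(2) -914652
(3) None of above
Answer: 2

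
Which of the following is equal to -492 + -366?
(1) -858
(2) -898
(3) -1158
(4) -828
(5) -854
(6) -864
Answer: 1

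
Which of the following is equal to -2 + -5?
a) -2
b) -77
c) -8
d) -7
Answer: d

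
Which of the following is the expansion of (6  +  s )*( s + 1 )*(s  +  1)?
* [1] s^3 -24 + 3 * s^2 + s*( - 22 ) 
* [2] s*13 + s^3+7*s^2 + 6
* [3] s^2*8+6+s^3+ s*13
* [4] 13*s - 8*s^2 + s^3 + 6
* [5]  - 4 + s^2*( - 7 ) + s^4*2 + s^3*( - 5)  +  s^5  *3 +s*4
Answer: 3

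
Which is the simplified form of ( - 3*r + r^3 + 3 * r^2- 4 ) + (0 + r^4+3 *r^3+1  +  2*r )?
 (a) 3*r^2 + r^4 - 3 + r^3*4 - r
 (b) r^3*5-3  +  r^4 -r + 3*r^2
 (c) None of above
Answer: a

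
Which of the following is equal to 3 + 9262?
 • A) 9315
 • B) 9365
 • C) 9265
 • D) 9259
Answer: C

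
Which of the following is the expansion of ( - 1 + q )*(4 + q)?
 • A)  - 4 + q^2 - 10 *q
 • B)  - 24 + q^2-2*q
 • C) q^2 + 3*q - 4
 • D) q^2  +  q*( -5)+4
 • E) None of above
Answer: C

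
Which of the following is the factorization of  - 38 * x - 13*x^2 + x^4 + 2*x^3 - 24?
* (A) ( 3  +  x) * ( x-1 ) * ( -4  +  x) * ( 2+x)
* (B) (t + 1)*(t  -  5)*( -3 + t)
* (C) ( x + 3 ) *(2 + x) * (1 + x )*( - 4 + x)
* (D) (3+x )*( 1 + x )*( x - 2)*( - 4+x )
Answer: C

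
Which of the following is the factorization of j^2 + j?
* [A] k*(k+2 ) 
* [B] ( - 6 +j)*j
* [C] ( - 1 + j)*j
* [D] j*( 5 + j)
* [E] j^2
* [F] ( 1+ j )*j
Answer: F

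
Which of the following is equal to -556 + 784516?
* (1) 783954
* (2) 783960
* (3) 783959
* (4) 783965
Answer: 2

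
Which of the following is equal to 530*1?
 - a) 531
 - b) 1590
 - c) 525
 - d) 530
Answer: d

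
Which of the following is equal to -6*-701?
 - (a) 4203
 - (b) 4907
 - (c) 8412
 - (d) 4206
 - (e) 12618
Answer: d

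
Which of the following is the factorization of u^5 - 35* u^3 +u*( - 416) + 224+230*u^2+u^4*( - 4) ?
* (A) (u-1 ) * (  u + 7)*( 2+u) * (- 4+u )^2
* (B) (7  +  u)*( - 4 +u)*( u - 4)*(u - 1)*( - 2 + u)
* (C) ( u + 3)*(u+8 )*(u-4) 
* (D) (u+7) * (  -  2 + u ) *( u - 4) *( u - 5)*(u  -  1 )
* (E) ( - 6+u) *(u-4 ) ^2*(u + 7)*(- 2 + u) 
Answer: B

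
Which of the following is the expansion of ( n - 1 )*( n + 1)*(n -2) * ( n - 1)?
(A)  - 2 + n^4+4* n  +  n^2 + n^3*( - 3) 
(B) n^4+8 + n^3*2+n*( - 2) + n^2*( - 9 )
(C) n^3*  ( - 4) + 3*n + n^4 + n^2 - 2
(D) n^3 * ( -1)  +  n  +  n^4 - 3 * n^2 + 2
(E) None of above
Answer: E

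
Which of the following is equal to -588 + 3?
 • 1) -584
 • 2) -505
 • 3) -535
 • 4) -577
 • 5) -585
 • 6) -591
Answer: 5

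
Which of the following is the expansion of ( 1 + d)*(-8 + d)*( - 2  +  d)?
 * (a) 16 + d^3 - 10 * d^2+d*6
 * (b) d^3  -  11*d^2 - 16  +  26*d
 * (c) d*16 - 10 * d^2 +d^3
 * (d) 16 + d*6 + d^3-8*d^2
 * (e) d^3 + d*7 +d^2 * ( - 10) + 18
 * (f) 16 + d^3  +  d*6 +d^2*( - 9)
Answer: f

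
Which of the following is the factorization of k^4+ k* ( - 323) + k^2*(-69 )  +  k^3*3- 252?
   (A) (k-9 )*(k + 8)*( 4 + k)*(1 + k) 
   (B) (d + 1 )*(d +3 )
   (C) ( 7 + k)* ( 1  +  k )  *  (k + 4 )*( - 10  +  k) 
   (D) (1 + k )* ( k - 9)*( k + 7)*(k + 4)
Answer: D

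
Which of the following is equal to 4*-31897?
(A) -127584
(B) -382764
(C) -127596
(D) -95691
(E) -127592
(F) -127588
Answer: F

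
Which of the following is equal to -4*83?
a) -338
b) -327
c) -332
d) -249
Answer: c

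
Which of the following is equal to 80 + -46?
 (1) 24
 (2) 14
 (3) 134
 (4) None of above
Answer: 4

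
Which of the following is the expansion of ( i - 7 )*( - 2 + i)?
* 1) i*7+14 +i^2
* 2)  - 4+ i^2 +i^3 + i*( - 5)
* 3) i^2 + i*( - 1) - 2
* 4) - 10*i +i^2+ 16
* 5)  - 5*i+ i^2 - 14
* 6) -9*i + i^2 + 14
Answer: 6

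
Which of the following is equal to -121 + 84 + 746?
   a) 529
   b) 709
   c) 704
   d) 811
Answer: b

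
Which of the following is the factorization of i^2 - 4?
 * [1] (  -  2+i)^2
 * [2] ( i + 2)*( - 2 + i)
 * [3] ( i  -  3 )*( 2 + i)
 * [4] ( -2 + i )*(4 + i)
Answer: 2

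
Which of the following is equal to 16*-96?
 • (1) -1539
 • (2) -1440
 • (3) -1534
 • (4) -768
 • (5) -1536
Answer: 5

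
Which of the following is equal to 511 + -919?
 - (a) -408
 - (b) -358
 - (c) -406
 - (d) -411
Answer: a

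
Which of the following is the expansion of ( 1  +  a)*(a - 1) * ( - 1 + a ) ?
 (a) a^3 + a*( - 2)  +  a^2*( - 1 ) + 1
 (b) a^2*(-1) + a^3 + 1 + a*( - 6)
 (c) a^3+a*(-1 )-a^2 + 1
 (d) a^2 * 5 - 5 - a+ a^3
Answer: c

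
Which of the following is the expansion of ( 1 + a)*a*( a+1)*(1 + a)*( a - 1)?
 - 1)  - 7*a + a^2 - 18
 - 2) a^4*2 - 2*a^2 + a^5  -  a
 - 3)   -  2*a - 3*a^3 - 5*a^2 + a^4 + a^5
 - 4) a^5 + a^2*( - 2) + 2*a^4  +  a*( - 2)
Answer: 2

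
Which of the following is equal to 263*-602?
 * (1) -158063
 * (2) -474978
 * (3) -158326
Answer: 3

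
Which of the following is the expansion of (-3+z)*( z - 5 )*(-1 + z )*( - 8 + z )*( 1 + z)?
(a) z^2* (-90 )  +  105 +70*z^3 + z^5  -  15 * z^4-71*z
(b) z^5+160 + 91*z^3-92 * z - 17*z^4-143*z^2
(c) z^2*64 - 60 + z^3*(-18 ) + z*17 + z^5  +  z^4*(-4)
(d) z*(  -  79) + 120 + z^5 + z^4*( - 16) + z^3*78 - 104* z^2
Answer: d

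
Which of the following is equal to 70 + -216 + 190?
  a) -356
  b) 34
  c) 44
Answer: c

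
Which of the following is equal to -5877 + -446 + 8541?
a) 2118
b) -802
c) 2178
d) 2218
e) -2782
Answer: d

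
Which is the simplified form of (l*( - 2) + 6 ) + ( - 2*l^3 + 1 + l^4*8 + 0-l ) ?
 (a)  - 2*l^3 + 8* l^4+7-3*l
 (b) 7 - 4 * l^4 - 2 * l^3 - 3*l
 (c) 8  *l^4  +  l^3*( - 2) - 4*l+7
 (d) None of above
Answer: a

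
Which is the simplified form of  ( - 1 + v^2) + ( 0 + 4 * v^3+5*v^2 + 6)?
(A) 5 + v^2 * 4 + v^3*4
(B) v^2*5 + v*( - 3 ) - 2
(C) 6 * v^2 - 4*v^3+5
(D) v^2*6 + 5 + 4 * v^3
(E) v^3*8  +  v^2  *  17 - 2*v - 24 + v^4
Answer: D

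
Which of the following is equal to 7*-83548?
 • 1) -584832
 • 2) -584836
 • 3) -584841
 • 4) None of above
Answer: 2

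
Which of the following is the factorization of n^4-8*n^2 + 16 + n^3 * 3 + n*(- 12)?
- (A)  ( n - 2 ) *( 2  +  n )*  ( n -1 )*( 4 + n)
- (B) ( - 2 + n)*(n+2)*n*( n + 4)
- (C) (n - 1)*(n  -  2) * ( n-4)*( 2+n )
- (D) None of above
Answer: A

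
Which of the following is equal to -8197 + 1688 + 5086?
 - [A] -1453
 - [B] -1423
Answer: B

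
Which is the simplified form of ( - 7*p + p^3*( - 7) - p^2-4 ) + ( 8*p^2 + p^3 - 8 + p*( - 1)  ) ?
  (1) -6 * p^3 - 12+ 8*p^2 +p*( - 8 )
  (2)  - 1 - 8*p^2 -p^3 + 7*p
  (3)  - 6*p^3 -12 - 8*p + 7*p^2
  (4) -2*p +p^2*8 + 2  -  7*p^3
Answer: 3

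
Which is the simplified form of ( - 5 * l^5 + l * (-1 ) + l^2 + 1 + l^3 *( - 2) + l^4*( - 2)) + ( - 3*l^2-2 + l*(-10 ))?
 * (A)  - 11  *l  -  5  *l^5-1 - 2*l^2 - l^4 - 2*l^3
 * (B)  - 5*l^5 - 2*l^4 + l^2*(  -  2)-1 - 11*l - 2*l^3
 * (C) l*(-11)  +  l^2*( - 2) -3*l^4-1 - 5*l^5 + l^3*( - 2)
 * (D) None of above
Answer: B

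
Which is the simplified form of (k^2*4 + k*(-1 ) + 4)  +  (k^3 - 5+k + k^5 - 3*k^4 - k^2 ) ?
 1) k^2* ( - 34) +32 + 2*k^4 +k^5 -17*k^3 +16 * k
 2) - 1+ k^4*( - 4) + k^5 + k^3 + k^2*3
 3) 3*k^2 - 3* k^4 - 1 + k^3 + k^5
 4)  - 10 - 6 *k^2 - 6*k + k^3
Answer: 3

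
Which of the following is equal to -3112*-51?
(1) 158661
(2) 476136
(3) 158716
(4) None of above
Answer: 4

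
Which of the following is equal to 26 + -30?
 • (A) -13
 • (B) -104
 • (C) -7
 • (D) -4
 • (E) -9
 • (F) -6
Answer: D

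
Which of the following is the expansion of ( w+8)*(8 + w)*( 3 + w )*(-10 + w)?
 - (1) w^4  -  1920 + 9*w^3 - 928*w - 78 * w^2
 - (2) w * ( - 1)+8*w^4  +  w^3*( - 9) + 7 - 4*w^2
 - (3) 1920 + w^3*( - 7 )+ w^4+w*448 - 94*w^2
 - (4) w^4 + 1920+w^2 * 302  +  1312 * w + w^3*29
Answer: 1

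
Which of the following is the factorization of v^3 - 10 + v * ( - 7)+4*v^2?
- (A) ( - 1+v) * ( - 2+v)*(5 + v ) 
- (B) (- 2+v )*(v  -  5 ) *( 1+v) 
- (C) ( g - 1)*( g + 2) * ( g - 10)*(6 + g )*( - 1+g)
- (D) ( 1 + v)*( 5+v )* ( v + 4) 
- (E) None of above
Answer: E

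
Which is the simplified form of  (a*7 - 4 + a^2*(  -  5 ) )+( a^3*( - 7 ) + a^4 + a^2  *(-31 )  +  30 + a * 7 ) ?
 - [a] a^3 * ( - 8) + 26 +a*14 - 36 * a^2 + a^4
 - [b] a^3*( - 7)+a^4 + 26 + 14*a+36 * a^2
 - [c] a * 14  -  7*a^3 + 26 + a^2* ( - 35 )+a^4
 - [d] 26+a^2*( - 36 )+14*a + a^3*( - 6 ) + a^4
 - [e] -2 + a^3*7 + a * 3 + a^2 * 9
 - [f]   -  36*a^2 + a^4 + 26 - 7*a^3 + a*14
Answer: f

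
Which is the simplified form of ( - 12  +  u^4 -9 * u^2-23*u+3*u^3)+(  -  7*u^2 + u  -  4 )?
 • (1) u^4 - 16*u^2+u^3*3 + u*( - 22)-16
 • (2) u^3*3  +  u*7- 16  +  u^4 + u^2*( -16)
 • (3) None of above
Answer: 1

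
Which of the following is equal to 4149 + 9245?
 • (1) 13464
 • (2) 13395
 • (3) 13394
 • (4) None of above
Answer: 3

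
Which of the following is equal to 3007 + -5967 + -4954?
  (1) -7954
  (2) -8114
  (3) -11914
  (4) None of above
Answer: 4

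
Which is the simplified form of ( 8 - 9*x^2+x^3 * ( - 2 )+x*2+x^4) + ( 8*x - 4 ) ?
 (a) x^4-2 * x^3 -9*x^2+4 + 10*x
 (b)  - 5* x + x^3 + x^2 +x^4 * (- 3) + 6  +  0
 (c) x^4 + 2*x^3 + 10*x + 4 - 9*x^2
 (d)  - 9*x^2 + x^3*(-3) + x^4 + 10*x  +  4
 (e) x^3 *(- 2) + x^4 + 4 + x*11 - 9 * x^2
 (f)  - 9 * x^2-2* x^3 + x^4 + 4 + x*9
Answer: a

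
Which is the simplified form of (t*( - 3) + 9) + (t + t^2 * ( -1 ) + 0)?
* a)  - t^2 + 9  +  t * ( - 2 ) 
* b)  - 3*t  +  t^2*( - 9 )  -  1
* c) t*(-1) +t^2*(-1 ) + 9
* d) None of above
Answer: a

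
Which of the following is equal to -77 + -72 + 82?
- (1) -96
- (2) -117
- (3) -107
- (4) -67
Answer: 4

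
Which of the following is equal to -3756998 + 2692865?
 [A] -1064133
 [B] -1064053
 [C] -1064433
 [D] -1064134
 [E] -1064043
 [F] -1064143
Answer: A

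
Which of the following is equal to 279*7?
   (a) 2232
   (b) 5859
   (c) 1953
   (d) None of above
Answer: c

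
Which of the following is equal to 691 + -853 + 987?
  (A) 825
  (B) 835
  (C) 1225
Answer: A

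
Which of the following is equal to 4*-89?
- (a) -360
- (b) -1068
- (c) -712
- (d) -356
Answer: d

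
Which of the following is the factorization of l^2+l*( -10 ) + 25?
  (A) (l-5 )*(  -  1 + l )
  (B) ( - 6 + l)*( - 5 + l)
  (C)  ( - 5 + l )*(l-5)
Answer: C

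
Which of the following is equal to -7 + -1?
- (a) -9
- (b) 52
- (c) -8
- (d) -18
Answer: c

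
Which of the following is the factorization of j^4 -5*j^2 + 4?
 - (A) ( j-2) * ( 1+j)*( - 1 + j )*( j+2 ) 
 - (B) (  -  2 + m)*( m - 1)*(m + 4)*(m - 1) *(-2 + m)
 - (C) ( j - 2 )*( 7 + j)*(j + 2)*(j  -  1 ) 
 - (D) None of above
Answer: A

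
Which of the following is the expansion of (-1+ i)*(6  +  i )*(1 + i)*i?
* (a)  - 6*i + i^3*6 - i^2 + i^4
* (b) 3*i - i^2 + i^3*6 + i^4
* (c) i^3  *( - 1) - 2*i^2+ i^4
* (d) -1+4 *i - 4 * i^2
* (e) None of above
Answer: a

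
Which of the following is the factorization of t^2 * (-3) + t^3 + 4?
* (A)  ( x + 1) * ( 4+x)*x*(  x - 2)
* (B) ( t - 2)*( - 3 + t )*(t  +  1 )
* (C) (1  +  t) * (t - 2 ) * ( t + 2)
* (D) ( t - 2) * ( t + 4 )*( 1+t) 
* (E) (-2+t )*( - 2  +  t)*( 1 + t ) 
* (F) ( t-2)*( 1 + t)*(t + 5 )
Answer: E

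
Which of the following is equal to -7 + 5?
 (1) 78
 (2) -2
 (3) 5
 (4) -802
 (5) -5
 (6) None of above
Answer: 2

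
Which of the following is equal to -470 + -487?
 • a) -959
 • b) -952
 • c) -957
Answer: c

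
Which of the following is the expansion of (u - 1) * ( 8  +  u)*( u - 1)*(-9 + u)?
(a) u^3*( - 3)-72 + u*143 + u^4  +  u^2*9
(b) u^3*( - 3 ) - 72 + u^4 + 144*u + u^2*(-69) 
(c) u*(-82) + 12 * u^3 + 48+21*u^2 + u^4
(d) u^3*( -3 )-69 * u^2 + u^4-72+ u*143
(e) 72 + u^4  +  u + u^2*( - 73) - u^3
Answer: d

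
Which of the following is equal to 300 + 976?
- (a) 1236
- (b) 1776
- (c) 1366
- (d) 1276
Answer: d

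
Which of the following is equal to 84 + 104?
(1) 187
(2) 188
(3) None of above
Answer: 2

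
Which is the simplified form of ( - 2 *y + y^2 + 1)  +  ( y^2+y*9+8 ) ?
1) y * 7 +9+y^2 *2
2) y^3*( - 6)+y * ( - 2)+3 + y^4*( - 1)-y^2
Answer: 1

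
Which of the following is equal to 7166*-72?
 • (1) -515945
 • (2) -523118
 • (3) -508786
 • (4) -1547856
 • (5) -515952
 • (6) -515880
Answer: 5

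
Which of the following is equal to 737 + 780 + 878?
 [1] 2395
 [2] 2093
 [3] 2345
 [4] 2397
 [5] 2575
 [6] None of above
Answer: 1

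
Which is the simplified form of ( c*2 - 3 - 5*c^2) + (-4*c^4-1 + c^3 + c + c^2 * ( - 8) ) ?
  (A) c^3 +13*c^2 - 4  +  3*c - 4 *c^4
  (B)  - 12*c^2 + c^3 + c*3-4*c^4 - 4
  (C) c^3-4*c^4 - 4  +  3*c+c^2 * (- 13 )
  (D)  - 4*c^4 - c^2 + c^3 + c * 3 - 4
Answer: C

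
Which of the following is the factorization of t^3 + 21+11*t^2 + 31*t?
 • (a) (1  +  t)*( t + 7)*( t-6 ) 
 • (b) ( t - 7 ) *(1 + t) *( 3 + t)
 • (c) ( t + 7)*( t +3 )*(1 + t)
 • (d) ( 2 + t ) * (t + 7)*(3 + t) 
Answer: c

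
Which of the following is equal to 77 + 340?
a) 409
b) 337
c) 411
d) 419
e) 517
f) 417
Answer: f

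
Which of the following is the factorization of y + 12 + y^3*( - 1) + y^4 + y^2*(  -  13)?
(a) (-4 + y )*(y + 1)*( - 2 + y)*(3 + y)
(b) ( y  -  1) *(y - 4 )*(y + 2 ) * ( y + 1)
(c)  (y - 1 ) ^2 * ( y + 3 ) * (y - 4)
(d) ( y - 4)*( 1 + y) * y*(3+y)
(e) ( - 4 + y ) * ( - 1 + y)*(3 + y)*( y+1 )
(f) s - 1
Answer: e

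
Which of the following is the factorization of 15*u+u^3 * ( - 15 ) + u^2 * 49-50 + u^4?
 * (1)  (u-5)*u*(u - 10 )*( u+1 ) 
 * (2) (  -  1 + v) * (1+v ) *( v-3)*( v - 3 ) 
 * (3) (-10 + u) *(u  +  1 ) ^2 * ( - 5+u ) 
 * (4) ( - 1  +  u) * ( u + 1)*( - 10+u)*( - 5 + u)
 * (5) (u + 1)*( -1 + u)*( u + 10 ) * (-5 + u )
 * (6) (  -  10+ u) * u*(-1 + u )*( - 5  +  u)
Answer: 4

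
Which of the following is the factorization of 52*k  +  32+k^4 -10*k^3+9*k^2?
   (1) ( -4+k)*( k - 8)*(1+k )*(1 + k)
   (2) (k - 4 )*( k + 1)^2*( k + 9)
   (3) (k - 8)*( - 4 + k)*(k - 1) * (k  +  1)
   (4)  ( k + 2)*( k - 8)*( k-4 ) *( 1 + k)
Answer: 1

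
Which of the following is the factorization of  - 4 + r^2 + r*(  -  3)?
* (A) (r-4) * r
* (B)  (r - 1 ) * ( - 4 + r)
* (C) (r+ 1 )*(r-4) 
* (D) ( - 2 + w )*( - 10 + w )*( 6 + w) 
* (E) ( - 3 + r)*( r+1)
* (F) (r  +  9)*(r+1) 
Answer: C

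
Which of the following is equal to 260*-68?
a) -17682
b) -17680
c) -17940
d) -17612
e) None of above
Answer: b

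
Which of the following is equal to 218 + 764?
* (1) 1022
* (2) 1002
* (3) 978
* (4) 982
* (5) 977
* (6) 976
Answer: 4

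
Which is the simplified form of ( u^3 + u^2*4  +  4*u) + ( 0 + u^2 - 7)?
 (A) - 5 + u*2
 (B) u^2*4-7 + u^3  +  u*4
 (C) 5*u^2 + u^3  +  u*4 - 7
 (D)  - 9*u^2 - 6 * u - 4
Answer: C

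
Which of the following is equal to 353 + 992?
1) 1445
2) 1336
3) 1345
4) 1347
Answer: 3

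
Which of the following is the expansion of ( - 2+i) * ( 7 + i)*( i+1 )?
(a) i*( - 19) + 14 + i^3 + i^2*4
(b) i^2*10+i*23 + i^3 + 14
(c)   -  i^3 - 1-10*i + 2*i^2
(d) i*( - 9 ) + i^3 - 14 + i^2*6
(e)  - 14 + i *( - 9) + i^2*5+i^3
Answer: d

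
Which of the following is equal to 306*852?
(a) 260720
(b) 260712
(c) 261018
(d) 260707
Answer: b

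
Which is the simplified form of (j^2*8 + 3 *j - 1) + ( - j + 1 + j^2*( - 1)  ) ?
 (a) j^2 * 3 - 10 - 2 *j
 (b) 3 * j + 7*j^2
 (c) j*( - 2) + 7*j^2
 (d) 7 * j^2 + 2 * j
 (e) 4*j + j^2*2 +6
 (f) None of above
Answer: d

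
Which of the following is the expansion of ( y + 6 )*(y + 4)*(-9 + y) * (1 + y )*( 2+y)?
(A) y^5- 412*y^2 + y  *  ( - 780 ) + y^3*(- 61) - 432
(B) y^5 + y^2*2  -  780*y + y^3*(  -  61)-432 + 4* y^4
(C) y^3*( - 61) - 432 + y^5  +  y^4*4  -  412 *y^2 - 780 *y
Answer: C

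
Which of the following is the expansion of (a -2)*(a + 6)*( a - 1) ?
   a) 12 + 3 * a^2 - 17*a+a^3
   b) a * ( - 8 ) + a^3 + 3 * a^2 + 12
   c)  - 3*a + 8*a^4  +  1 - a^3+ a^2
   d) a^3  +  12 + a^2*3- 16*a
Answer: d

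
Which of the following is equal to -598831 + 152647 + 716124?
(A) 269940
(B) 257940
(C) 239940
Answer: A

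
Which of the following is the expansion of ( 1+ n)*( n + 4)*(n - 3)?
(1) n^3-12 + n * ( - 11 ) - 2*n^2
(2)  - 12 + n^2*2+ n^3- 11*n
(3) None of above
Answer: 2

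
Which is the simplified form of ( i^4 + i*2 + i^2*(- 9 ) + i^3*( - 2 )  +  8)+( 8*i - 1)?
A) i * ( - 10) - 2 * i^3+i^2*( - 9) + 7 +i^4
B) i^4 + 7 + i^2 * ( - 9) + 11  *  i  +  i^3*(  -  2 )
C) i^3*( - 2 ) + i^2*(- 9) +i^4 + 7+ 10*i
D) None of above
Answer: C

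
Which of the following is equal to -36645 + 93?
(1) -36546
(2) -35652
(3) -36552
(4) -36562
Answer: 3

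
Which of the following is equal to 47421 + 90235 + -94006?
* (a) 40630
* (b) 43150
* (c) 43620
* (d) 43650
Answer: d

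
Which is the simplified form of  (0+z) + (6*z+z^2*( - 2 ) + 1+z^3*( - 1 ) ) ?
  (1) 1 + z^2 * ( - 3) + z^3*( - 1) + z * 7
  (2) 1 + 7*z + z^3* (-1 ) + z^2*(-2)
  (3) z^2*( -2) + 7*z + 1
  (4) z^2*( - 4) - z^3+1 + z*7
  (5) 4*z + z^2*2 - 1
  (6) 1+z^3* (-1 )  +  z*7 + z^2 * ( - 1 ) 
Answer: 2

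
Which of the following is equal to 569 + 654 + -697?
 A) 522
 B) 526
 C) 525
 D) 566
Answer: B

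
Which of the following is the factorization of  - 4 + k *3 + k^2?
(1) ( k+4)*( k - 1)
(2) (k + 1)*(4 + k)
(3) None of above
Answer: 1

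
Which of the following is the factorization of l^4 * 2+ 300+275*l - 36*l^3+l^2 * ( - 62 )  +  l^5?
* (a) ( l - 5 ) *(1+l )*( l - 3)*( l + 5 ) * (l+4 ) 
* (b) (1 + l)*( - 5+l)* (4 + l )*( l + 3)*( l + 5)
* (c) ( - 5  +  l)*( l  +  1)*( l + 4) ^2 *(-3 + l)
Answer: a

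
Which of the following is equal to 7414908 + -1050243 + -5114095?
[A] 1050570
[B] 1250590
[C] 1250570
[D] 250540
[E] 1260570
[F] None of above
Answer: C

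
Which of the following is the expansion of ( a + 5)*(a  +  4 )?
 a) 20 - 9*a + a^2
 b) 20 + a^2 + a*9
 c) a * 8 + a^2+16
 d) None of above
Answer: b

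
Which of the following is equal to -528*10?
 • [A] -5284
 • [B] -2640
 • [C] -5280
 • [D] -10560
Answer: C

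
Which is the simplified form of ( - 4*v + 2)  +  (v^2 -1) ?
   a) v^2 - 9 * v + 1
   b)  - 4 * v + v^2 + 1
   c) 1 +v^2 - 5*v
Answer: b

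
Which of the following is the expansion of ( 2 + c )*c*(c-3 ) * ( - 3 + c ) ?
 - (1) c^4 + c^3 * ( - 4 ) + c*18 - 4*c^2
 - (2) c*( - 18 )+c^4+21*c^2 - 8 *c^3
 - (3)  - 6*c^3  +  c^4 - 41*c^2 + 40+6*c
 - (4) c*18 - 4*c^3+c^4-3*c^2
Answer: 4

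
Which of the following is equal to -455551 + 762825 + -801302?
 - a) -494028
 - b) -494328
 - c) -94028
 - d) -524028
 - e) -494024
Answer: a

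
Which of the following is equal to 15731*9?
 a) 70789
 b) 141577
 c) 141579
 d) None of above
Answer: c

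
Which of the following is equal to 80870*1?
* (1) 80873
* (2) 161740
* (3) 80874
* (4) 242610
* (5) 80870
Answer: 5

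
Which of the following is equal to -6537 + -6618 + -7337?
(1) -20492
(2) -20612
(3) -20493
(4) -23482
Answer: 1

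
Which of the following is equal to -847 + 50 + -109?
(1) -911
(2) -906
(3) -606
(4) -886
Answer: 2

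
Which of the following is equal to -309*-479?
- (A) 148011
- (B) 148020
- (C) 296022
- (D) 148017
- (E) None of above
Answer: A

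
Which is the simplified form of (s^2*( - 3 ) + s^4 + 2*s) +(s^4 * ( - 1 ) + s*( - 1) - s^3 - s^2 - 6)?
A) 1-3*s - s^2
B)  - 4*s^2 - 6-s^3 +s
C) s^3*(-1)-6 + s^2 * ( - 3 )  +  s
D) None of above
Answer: B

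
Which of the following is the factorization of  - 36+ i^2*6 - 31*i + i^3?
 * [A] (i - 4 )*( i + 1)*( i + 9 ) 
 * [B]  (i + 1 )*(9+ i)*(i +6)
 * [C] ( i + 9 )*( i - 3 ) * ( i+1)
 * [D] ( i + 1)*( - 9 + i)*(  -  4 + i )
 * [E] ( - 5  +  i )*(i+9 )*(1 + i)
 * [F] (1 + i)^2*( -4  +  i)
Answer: A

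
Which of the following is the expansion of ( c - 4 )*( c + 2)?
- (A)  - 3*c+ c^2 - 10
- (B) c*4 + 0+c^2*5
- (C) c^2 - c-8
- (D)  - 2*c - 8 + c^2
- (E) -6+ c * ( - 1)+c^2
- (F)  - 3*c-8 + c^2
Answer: D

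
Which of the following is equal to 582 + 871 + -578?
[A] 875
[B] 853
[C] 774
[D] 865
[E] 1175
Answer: A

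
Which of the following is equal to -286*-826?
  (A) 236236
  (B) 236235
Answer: A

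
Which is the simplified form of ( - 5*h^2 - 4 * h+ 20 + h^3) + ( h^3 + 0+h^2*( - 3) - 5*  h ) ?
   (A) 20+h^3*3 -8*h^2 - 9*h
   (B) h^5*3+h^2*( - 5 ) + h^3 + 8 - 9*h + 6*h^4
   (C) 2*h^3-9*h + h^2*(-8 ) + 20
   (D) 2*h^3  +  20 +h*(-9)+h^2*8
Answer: C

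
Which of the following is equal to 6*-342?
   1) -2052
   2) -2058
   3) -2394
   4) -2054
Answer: 1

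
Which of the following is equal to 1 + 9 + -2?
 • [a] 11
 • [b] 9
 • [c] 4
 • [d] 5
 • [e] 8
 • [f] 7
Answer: e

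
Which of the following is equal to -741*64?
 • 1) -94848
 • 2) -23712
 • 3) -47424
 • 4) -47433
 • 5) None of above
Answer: 3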